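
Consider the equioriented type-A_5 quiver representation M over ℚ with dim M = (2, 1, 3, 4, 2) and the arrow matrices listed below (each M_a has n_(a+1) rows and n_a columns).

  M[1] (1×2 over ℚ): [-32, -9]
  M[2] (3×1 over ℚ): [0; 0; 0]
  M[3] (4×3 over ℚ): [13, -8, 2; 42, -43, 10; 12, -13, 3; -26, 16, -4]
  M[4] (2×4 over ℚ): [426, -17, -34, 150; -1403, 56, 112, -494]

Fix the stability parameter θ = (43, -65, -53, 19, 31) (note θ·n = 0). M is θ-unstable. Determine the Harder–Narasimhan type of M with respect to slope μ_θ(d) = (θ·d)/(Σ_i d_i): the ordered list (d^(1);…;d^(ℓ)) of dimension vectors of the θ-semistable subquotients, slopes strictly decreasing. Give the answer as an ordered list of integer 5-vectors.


Interval decomposition of M: I[1,1], I[1,2], I[3,4], I[3,5]^2, I[4,4].
HN type (ℓ=5): μ^(1)=43; μ^(2)=31; μ^(3)=19; μ^(4)=-11; μ^(5)=-53

((1, 0, 0, 0, 0); (0, 0, 0, 0, 2); (0, 0, 0, 4, 0); (1, 1, 0, 0, 0); (0, 0, 3, 0, 0))


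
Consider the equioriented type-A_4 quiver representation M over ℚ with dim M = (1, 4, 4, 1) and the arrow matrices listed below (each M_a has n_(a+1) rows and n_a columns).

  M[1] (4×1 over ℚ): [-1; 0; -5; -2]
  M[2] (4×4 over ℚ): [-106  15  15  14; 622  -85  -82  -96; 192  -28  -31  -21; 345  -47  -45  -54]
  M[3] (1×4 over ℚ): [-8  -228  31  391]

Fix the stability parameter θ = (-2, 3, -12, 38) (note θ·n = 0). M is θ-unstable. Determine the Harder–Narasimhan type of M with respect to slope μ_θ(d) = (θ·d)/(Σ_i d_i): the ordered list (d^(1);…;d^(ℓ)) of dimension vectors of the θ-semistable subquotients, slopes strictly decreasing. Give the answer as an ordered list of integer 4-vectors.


Barcode: M ≅ I[1,4], I[2,3]^3. HN layers by μ_θ (3 steps, strictly decreasing):
  μ^(1)=38; μ^(2)=-11/3; μ^(3)=-9/2

((0, 0, 0, 1); (1, 1, 1, 0); (0, 3, 3, 0))


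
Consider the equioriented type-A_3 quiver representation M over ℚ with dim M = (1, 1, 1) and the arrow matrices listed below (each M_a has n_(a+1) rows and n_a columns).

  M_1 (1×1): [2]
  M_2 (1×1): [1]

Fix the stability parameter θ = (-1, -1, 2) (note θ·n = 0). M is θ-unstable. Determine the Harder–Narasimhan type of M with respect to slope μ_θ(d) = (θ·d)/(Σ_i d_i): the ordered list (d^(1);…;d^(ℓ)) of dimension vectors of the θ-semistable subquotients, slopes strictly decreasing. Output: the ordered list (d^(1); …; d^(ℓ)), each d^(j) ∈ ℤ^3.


Via rank(M_{q-1}∘⋯∘M_p): M ≅ I[1,3].
μ_θ-semistable layers: μ^(1)=2; μ^(2)=-1

((0, 0, 1); (1, 1, 0))


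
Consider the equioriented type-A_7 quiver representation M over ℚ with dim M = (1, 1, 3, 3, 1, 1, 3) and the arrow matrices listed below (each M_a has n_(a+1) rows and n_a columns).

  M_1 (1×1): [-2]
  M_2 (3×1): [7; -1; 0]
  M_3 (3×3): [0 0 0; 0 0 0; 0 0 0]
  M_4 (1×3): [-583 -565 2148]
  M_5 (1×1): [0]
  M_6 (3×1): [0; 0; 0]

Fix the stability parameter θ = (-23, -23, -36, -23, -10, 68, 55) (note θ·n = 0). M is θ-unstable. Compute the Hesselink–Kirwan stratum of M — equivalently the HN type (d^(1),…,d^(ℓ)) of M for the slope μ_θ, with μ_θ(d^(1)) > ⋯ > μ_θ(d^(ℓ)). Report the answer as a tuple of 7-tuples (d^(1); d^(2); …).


Interval decomposition of M: I[1,3], I[3,3]^2, I[4,4]^2, I[4,5], I[6,6], I[7,7]^3.
HN type (ℓ=6): μ^(1)=68; μ^(2)=55; μ^(3)=-10; μ^(4)=-23; μ^(5)=-82/3; μ^(6)=-36

((0, 0, 0, 0, 0, 1, 0); (0, 0, 0, 0, 0, 0, 3); (0, 0, 0, 0, 1, 0, 0); (0, 0, 0, 3, 0, 0, 0); (1, 1, 1, 0, 0, 0, 0); (0, 0, 2, 0, 0, 0, 0))


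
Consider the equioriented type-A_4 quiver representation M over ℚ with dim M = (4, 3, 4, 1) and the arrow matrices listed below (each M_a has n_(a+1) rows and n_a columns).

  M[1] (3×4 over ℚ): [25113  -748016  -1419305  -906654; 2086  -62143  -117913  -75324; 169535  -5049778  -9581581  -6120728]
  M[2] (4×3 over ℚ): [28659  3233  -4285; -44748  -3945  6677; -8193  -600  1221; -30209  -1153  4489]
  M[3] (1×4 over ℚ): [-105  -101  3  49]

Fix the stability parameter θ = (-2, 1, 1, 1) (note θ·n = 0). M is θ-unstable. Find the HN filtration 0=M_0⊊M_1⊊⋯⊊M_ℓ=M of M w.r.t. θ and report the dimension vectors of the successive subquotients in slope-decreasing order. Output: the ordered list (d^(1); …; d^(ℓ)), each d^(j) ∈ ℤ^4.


Interval decomposition of M: I[1,1], I[1,3]^2, I[1,4], I[3,3].
HN type (ℓ=2): μ^(1)=1; μ^(2)=-2

((0, 3, 4, 1); (4, 0, 0, 0))


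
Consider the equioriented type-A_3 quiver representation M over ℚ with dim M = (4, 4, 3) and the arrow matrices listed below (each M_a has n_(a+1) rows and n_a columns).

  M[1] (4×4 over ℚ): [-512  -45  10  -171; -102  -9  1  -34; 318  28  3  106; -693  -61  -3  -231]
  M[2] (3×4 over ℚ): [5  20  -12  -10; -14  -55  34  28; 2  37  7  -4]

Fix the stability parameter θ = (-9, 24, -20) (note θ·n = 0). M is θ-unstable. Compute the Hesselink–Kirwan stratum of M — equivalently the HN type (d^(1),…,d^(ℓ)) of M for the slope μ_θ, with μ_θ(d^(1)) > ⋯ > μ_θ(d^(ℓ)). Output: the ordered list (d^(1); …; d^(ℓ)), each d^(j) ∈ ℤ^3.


Barcode: M ≅ I[1,2], I[1,3]^3. HN layers by μ_θ (3 steps, strictly decreasing):
  μ^(1)=24; μ^(2)=2; μ^(3)=-9

((0, 1, 0); (0, 3, 3); (4, 0, 0))


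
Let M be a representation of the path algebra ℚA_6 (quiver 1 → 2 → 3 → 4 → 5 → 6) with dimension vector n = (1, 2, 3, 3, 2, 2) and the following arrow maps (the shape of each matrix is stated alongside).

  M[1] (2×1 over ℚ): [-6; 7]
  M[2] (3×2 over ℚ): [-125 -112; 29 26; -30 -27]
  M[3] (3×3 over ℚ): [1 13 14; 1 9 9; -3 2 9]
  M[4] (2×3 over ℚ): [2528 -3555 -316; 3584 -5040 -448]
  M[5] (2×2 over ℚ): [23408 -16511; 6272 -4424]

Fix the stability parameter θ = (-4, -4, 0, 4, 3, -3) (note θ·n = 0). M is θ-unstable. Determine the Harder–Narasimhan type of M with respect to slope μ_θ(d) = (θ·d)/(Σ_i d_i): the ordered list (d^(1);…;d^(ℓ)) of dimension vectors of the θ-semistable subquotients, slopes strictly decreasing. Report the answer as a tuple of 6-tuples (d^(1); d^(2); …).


Interval decomposition of M: I[1,5], I[2,4], I[3,4], I[5,6], I[6,6].
HN type (ℓ=5): μ^(1)=4; μ^(2)=7/2; μ^(3)=0; μ^(4)=-3; μ^(5)=-4

((0, 0, 0, 2, 0, 0); (0, 0, 0, 1, 1, 0); (0, 0, 3, 0, 1, 1); (0, 0, 0, 0, 0, 1); (1, 2, 0, 0, 0, 0))


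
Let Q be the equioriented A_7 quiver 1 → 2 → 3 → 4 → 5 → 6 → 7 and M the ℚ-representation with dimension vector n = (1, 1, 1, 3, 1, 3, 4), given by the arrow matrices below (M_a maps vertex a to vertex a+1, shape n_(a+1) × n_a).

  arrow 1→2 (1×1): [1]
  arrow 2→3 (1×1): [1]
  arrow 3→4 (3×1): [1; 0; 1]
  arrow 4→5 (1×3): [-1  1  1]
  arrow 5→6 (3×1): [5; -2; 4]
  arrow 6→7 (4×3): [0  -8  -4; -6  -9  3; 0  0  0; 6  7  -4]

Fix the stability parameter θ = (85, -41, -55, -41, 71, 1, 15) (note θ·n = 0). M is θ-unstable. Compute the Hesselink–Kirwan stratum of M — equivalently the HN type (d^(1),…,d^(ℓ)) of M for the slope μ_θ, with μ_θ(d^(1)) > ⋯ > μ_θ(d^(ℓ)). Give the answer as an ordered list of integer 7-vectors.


Barcode: M ≅ I[1,4], I[4,4], I[4,6], I[6,7]^2, I[7,7]^2. HN layers by μ_θ (5 steps, strictly decreasing):
  μ^(1)=36; μ^(2)=15; μ^(3)=1; μ^(4)=-13; μ^(5)=-41

((0, 0, 0, 0, 1, 1, 0); (0, 0, 0, 0, 0, 0, 4); (0, 0, 0, 0, 0, 2, 0); (1, 1, 1, 1, 0, 0, 0); (0, 0, 0, 2, 0, 0, 0))


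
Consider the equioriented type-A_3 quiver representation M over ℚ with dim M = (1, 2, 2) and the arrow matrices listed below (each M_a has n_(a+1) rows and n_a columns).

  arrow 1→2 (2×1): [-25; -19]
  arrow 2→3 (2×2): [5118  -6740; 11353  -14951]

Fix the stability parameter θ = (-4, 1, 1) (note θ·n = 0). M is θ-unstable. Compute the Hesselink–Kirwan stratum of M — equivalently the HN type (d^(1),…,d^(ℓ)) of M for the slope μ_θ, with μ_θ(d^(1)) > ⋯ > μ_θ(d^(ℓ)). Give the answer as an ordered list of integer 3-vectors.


Barcode: M ≅ I[1,3], I[2,3]. HN layers by μ_θ (2 steps, strictly decreasing):
  μ^(1)=1; μ^(2)=-4

((0, 2, 2); (1, 0, 0))


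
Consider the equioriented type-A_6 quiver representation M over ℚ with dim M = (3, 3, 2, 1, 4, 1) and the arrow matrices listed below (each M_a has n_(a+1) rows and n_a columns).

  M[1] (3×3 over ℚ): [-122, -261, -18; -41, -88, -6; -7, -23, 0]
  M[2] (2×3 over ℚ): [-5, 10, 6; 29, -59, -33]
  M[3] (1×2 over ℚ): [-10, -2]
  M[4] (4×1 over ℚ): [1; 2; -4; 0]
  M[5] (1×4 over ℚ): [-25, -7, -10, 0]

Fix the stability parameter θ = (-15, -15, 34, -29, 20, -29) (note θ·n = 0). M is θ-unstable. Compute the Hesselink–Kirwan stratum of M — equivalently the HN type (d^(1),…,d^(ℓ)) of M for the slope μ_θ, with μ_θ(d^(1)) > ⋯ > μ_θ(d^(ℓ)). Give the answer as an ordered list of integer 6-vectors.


Interval decomposition of M: I[1,2], I[1,3], I[1,6], I[5,5]^3.
HN type (ℓ=4): μ^(1)=34; μ^(2)=20; μ^(3)=-1; μ^(4)=-15

((0, 0, 1, 0, 0, 0); (0, 0, 0, 0, 3, 0); (0, 0, 1, 1, 1, 1); (3, 3, 0, 0, 0, 0))


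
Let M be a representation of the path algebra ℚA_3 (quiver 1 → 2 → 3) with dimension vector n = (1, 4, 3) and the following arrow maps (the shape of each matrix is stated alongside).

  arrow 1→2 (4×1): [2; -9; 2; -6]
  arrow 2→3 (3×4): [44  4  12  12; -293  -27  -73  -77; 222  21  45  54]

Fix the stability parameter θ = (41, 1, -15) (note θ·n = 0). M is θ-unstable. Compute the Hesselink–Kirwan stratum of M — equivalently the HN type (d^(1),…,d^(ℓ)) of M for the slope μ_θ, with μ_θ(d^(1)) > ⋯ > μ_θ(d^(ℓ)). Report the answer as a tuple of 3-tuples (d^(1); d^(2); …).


Via rank(M_{q-1}∘⋯∘M_p): M ≅ I[1,3], I[2,2]^2, I[2,3], I[3,3].
μ_θ-semistable layers: μ^(1)=9; μ^(2)=1; μ^(3)=-7; μ^(4)=-15

((1, 1, 1); (0, 2, 0); (0, 1, 1); (0, 0, 1))


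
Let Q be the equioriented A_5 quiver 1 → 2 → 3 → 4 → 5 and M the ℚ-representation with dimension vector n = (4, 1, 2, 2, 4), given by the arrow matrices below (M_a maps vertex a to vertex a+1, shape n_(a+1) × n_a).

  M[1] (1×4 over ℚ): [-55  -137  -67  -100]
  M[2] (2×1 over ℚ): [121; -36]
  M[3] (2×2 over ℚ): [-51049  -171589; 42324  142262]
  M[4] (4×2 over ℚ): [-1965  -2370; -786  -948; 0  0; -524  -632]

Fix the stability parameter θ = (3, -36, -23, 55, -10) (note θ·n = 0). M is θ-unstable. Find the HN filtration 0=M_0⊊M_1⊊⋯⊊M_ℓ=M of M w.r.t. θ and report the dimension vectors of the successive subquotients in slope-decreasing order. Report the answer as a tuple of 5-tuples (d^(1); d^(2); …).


Barcode: M ≅ I[1,1]^3, I[1,5], I[3,4], I[5,5]^3. HN layers by μ_θ (6 steps, strictly decreasing):
  μ^(1)=55; μ^(2)=45/2; μ^(3)=3; μ^(4)=-10; μ^(5)=-56/3; μ^(6)=-23

((0, 0, 0, 1, 0); (0, 0, 0, 1, 1); (3, 0, 0, 0, 0); (0, 0, 0, 0, 3); (1, 1, 1, 0, 0); (0, 0, 1, 0, 0))


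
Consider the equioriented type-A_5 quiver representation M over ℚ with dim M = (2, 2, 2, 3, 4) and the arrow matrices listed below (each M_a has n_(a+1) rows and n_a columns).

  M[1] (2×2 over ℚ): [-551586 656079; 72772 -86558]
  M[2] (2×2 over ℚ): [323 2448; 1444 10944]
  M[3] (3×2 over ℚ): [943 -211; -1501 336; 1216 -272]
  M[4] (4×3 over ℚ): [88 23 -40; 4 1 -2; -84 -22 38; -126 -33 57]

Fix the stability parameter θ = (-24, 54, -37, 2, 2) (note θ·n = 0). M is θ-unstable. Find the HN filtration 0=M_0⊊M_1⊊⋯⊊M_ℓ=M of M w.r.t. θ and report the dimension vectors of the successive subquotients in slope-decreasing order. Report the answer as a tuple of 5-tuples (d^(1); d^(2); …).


Barcode: M ≅ I[1,1], I[1,5], I[2,2], I[3,5], I[4,4], I[5,5]^2. HN layers by μ_θ (5 steps, strictly decreasing):
  μ^(1)=54; μ^(2)=21/4; μ^(3)=2; μ^(4)=-24; μ^(5)=-37

((0, 1, 0, 0, 0); (0, 1, 1, 1, 1); (0, 0, 0, 2, 3); (2, 0, 0, 0, 0); (0, 0, 1, 0, 0))


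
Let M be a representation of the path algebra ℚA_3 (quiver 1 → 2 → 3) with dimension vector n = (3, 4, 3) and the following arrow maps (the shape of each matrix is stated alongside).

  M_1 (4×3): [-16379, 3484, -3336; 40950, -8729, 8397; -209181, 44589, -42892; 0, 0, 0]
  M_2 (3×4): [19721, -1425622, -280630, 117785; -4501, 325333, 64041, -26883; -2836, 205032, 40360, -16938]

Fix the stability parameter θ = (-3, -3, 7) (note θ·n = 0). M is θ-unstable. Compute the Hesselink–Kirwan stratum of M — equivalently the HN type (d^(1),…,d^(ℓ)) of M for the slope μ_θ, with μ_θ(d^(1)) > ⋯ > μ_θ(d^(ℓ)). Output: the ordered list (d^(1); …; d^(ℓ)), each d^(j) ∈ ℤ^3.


Interval decomposition of M: I[1,2], I[1,3]^2, I[2,3].
HN type (ℓ=2): μ^(1)=7; μ^(2)=-3

((0, 0, 3); (3, 4, 0))


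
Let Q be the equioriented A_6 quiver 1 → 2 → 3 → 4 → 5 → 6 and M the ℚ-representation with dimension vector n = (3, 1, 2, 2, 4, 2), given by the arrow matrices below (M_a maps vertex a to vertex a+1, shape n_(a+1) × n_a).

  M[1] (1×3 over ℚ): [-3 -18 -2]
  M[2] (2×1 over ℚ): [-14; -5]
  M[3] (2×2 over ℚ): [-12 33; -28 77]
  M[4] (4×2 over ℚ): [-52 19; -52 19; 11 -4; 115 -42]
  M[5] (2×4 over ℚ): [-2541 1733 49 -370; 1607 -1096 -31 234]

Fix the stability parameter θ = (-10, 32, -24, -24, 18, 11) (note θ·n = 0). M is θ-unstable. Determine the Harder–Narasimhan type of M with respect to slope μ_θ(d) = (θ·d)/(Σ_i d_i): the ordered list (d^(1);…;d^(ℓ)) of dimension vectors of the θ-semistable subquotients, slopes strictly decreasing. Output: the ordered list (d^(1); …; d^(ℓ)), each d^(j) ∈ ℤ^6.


Via rank(M_{q-1}∘⋯∘M_p): M ≅ I[1,1]^2, I[1,6], I[3,3], I[4,6], I[5,5]^2.
μ_θ-semistable layers: μ^(1)=18; μ^(2)=29/2; μ^(3)=-16/3; μ^(4)=-10; μ^(5)=-24

((0, 0, 0, 0, 2, 0); (0, 0, 0, 0, 2, 2); (0, 1, 1, 1, 0, 0); (3, 0, 0, 0, 0, 0); (0, 0, 1, 1, 0, 0))


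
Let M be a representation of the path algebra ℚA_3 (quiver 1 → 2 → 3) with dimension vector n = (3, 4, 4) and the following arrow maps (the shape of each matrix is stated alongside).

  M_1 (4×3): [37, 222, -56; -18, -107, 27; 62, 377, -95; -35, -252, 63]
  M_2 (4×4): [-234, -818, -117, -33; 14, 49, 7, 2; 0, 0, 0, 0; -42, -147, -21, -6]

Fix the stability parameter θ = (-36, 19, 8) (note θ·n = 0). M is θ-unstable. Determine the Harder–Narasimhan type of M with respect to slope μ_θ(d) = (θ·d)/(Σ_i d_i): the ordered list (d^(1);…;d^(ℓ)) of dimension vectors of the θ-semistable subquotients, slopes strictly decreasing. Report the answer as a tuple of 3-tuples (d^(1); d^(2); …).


Interval decomposition of M: I[1,2]^2, I[1,3], I[2,3], I[3,3]^2.
HN type (ℓ=4): μ^(1)=19; μ^(2)=27/2; μ^(3)=8; μ^(4)=-36

((0, 2, 0); (0, 2, 2); (0, 0, 2); (3, 0, 0))


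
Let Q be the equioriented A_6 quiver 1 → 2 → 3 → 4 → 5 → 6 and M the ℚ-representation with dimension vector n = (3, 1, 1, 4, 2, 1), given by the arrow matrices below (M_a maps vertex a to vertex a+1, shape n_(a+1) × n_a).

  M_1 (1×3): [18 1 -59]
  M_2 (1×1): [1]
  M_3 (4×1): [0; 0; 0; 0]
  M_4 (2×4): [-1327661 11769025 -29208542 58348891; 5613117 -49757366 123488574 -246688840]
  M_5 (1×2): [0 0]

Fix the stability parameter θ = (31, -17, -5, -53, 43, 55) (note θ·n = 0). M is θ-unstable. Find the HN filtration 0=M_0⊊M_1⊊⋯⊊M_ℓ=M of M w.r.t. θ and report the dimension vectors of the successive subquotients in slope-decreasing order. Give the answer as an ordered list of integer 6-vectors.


Barcode: M ≅ I[1,1]^2, I[1,3], I[4,4]^2, I[4,5]^2, I[6,6]. HN layers by μ_θ (5 steps, strictly decreasing):
  μ^(1)=55; μ^(2)=43; μ^(3)=31; μ^(4)=3; μ^(5)=-53

((0, 0, 0, 0, 0, 1); (0, 0, 0, 0, 2, 0); (2, 0, 0, 0, 0, 0); (1, 1, 1, 0, 0, 0); (0, 0, 0, 4, 0, 0))


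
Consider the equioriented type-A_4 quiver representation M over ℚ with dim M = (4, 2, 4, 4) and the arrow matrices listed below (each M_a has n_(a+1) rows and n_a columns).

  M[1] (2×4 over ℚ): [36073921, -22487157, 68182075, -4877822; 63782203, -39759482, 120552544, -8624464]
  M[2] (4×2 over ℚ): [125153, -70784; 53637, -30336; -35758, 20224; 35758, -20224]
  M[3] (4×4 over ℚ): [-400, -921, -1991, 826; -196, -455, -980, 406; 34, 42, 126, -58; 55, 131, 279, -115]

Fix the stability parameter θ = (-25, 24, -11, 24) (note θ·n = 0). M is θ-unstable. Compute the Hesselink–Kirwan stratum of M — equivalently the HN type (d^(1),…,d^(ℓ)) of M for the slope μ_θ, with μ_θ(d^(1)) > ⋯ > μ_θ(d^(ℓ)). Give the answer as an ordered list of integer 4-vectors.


Interval decomposition of M: I[1,1]^2, I[1,2], I[1,4], I[3,3], I[3,4]^2, I[4,4].
HN type (ℓ=4): μ^(1)=24; μ^(2)=13/2; μ^(3)=-11; μ^(4)=-25

((0, 1, 0, 4); (0, 1, 1, 0); (0, 0, 3, 0); (4, 0, 0, 0))


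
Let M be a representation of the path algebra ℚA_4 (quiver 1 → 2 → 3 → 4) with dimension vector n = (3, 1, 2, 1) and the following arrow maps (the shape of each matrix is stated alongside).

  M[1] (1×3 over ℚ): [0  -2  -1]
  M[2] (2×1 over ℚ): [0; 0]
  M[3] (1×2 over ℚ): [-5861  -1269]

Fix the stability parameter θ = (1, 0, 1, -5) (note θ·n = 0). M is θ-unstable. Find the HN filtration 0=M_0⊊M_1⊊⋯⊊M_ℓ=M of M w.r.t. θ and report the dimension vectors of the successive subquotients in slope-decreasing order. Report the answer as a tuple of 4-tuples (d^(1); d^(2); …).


Barcode: M ≅ I[1,1]^2, I[1,2], I[3,3], I[3,4]. HN layers by μ_θ (3 steps, strictly decreasing):
  μ^(1)=1; μ^(2)=1/2; μ^(3)=-2

((2, 0, 1, 0); (1, 1, 0, 0); (0, 0, 1, 1))


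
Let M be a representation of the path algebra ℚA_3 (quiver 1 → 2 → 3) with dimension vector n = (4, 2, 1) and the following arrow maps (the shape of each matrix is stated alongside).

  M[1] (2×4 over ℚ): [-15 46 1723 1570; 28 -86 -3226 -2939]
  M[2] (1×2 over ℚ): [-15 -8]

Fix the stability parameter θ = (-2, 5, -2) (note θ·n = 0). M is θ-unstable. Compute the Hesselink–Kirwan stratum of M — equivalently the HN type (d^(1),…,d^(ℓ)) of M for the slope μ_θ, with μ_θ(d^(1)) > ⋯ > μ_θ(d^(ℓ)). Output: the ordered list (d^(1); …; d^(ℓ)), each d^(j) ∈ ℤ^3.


Via rank(M_{q-1}∘⋯∘M_p): M ≅ I[1,1]^2, I[1,2], I[1,3].
μ_θ-semistable layers: μ^(1)=5; μ^(2)=3/2; μ^(3)=-2

((0, 1, 0); (0, 1, 1); (4, 0, 0))


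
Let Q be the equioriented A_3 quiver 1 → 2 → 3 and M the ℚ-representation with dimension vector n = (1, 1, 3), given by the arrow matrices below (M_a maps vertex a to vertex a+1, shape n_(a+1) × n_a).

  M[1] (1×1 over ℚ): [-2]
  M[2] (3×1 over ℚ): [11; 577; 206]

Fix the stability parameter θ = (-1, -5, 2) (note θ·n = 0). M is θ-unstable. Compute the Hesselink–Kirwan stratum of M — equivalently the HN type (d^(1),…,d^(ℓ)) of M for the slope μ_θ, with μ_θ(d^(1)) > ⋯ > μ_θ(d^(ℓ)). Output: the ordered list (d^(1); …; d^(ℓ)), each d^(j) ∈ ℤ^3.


Via rank(M_{q-1}∘⋯∘M_p): M ≅ I[1,3], I[3,3]^2.
μ_θ-semistable layers: μ^(1)=2; μ^(2)=-3

((0, 0, 3); (1, 1, 0))


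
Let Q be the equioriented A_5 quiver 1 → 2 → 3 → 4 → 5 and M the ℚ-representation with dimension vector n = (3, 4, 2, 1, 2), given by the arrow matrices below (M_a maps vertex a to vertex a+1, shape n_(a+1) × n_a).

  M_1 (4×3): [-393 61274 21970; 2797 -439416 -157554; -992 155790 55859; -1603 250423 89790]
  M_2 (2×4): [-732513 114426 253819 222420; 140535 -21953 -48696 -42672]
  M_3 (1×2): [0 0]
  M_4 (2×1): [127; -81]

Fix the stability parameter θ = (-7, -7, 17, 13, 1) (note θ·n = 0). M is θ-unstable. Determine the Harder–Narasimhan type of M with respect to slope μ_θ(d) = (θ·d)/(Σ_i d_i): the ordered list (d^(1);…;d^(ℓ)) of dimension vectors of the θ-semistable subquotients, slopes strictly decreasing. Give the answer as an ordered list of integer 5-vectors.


Barcode: M ≅ I[1,2], I[1,3]^2, I[2,2], I[4,5], I[5,5]. HN layers by μ_θ (4 steps, strictly decreasing):
  μ^(1)=17; μ^(2)=7; μ^(3)=1; μ^(4)=-7

((0, 0, 2, 0, 0); (0, 0, 0, 1, 1); (0, 0, 0, 0, 1); (3, 4, 0, 0, 0))


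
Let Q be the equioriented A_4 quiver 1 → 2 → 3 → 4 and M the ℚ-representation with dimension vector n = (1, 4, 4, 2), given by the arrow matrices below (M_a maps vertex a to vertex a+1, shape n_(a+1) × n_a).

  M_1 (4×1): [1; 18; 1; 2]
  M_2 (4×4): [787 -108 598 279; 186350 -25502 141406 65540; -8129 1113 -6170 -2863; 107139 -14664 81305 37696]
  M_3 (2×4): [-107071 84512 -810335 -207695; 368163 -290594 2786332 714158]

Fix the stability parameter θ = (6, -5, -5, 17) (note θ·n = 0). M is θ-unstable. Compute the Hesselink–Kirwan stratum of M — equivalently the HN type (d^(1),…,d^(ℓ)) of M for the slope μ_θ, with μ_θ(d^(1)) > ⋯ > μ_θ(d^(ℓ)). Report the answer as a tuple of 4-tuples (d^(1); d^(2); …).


Via rank(M_{q-1}∘⋯∘M_p): M ≅ I[1,4], I[2,3]^2, I[2,4].
μ_θ-semistable layers: μ^(1)=17; μ^(2)=-4/3; μ^(3)=-5

((0, 0, 0, 2); (1, 1, 1, 0); (0, 3, 3, 0))


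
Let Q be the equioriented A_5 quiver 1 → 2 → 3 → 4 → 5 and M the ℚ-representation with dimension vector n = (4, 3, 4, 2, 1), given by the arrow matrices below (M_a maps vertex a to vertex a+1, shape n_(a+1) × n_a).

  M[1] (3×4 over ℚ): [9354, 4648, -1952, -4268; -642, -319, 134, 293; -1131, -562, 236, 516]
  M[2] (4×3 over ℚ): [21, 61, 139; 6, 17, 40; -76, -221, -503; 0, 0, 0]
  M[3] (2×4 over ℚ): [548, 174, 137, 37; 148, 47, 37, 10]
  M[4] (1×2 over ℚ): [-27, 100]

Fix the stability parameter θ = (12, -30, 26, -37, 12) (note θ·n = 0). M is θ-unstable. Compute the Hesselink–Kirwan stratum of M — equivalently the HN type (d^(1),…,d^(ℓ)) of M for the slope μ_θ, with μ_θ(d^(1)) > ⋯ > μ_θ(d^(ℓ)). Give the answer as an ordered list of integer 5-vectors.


Via rank(M_{q-1}∘⋯∘M_p): M ≅ I[1,1]^2, I[1,4], I[1,5], I[2,3], I[3,3].
μ_θ-semistable layers: μ^(1)=26; μ^(2)=12; μ^(3)=-11/2; μ^(4)=-9; μ^(5)=-30

((0, 0, 2, 0, 0); (2, 0, 0, 0, 1); (0, 0, 2, 2, 0); (2, 2, 0, 0, 0); (0, 1, 0, 0, 0))


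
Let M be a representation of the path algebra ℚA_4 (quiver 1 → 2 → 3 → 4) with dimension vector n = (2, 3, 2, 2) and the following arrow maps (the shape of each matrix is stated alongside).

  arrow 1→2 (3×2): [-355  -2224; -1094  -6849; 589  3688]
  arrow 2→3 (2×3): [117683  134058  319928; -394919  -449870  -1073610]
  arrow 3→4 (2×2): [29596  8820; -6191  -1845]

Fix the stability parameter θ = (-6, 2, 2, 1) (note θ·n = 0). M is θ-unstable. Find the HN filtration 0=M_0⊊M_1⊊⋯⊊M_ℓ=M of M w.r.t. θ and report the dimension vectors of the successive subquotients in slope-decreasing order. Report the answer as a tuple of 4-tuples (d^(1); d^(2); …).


Interval decomposition of M: I[1,2], I[1,3], I[2,4], I[4,4].
HN type (ℓ=4): μ^(1)=2; μ^(2)=5/3; μ^(3)=1; μ^(4)=-6

((0, 2, 1, 0); (0, 1, 1, 1); (0, 0, 0, 1); (2, 0, 0, 0))


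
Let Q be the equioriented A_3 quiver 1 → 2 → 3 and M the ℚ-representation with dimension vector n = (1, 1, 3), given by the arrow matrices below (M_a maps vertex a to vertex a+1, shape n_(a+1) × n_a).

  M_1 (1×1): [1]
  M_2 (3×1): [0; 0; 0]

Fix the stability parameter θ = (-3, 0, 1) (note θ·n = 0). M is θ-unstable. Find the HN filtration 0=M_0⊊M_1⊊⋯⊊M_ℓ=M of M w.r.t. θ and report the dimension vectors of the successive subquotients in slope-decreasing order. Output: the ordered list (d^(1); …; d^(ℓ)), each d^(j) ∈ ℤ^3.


Via rank(M_{q-1}∘⋯∘M_p): M ≅ I[1,2], I[3,3]^3.
μ_θ-semistable layers: μ^(1)=1; μ^(2)=0; μ^(3)=-3

((0, 0, 3); (0, 1, 0); (1, 0, 0))


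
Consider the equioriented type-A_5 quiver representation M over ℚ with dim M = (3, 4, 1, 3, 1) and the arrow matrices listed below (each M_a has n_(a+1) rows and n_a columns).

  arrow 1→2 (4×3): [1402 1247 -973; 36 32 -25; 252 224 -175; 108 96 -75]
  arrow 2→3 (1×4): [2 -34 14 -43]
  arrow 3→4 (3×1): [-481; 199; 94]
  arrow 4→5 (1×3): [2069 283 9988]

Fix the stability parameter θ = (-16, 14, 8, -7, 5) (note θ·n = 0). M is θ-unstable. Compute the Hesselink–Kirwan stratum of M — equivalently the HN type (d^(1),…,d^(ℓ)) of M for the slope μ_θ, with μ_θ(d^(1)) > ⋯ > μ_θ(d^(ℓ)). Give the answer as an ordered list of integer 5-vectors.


Barcode: M ≅ I[1,1], I[1,2], I[1,4], I[2,2]^2, I[4,4], I[4,5]. HN layers by μ_θ (4 steps, strictly decreasing):
  μ^(1)=14; μ^(2)=5; μ^(3)=-7; μ^(4)=-16

((0, 3, 0, 0, 0); (0, 1, 1, 1, 1); (0, 0, 0, 2, 0); (3, 0, 0, 0, 0))


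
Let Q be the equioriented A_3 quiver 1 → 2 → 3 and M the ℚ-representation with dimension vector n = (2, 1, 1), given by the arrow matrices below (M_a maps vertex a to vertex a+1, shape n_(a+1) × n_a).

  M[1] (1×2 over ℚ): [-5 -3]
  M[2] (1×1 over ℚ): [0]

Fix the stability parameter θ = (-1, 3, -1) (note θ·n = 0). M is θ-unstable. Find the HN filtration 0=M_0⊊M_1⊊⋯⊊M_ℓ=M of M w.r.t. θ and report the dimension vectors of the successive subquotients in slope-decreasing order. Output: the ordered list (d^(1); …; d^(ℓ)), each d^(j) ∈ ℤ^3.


Barcode: M ≅ I[1,1], I[1,2], I[3,3]. HN layers by μ_θ (2 steps, strictly decreasing):
  μ^(1)=3; μ^(2)=-1

((0, 1, 0); (2, 0, 1))


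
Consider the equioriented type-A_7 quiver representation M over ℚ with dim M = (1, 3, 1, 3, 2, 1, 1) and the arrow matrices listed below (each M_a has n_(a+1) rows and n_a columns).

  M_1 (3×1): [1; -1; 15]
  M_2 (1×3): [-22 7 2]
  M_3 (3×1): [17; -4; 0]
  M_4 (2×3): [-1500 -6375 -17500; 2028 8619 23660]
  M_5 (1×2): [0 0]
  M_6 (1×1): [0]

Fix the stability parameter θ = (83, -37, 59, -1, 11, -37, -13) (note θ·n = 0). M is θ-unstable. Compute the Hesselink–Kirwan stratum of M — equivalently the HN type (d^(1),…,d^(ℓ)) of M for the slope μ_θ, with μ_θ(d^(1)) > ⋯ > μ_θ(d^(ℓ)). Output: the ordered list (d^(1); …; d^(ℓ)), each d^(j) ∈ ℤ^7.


Barcode: M ≅ I[1,4], I[2,2]^2, I[4,4], I[4,5], I[5,5], I[6,6], I[7,7]. HN layers by μ_θ (6 steps, strictly decreasing):
  μ^(1)=29; μ^(2)=23; μ^(3)=11; μ^(4)=-1; μ^(5)=-13; μ^(6)=-37

((0, 0, 1, 1, 0, 0, 0); (1, 1, 0, 0, 0, 0, 0); (0, 0, 0, 0, 2, 0, 0); (0, 0, 0, 2, 0, 0, 0); (0, 0, 0, 0, 0, 0, 1); (0, 2, 0, 0, 0, 1, 0))


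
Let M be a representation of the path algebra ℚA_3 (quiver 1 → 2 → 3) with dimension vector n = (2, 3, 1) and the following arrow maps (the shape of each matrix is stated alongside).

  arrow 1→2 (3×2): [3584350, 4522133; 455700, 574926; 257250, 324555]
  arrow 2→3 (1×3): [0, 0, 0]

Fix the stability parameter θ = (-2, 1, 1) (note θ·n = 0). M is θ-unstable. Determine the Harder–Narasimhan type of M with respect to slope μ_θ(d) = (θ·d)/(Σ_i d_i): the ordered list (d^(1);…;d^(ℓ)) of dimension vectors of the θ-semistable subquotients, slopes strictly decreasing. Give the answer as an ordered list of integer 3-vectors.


Interval decomposition of M: I[1,1], I[1,2], I[2,2]^2, I[3,3].
HN type (ℓ=2): μ^(1)=1; μ^(2)=-2

((0, 3, 1); (2, 0, 0))


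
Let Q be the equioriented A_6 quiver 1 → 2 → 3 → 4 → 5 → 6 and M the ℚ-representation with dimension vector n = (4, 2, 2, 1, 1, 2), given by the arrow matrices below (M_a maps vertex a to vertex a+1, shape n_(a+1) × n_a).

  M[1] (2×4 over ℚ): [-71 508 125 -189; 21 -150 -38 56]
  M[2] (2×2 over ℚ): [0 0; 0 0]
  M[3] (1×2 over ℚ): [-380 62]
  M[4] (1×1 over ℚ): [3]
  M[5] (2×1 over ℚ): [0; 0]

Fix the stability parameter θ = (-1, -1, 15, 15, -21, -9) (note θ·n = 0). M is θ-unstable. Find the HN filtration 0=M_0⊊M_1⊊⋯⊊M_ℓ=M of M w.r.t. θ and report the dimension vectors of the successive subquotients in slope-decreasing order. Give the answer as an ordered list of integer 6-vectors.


Barcode: M ≅ I[1,1]^2, I[1,2]^2, I[3,3], I[3,5], I[6,6]^2. HN layers by μ_θ (4 steps, strictly decreasing):
  μ^(1)=15; μ^(2)=3; μ^(3)=-1; μ^(4)=-9

((0, 0, 1, 0, 0, 0); (0, 0, 1, 1, 1, 0); (4, 2, 0, 0, 0, 0); (0, 0, 0, 0, 0, 2))


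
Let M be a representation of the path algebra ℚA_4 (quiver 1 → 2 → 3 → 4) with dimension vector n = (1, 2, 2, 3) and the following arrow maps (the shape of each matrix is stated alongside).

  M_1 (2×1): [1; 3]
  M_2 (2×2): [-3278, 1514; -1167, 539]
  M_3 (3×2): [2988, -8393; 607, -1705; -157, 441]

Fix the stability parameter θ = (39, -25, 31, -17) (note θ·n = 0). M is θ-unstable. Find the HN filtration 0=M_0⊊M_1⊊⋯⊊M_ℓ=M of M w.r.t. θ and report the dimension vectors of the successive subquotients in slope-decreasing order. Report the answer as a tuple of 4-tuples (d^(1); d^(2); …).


Via rank(M_{q-1}∘⋯∘M_p): M ≅ I[1,4], I[2,4], I[4,4].
μ_θ-semistable layers: μ^(1)=7; μ^(2)=-17; μ^(3)=-25

((1, 1, 2, 2); (0, 0, 0, 1); (0, 1, 0, 0))


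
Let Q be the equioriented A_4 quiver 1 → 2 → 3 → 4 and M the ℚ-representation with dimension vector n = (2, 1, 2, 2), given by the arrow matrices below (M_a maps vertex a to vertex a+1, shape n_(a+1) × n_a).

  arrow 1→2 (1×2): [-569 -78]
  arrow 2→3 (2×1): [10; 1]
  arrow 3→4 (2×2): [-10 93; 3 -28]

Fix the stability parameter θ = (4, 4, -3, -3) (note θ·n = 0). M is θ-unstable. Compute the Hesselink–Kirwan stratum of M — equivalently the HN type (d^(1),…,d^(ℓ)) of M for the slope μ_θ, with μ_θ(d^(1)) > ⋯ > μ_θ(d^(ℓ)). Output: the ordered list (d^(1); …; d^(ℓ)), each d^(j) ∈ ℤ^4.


Via rank(M_{q-1}∘⋯∘M_p): M ≅ I[1,1], I[1,4], I[3,4].
μ_θ-semistable layers: μ^(1)=4; μ^(2)=1/2; μ^(3)=-3

((1, 0, 0, 0); (1, 1, 1, 1); (0, 0, 1, 1))


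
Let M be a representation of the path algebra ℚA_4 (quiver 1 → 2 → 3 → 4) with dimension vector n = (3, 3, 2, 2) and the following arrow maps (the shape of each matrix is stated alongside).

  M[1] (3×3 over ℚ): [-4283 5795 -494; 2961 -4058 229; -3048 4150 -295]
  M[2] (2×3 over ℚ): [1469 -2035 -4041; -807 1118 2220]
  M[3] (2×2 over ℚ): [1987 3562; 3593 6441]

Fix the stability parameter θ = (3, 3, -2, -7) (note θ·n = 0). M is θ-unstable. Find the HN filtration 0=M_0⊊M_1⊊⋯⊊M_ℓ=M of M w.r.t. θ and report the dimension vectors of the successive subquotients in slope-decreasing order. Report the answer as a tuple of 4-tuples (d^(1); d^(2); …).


Interval decomposition of M: I[1,2], I[1,4]^2.
HN type (ℓ=2): μ^(1)=3; μ^(2)=-3/4

((1, 1, 0, 0); (2, 2, 2, 2))


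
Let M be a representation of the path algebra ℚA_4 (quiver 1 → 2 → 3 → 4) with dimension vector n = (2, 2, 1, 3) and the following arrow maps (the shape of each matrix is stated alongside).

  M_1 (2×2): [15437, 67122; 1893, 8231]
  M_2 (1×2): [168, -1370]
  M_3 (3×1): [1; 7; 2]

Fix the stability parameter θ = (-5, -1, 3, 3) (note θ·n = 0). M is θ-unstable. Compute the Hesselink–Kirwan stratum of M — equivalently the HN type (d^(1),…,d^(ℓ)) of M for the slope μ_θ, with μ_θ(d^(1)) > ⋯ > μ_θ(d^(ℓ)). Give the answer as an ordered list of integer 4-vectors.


Via rank(M_{q-1}∘⋯∘M_p): M ≅ I[1,2], I[1,4], I[4,4]^2.
μ_θ-semistable layers: μ^(1)=3; μ^(2)=-1; μ^(3)=-5

((0, 0, 1, 3); (0, 2, 0, 0); (2, 0, 0, 0))


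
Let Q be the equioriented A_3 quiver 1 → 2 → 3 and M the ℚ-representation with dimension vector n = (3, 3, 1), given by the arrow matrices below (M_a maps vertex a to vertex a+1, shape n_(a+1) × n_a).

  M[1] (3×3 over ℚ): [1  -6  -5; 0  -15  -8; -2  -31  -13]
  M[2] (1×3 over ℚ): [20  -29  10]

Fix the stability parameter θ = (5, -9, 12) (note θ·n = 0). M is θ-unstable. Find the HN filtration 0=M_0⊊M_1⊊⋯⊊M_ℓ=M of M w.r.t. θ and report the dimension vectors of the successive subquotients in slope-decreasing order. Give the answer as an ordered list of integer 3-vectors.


Interval decomposition of M: I[1,2]^2, I[1,3].
HN type (ℓ=2): μ^(1)=12; μ^(2)=-2

((0, 0, 1); (3, 3, 0))


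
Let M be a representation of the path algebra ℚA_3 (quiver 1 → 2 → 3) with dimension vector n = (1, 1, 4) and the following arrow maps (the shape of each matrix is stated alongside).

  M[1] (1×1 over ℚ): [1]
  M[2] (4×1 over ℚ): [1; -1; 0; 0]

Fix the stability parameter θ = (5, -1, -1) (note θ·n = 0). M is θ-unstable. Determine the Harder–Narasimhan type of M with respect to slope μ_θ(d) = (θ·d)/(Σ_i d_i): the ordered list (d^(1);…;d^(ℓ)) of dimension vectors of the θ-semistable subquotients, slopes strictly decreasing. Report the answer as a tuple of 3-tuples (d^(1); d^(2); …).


Via rank(M_{q-1}∘⋯∘M_p): M ≅ I[1,3], I[3,3]^3.
μ_θ-semistable layers: μ^(1)=1; μ^(2)=-1

((1, 1, 1); (0, 0, 3))


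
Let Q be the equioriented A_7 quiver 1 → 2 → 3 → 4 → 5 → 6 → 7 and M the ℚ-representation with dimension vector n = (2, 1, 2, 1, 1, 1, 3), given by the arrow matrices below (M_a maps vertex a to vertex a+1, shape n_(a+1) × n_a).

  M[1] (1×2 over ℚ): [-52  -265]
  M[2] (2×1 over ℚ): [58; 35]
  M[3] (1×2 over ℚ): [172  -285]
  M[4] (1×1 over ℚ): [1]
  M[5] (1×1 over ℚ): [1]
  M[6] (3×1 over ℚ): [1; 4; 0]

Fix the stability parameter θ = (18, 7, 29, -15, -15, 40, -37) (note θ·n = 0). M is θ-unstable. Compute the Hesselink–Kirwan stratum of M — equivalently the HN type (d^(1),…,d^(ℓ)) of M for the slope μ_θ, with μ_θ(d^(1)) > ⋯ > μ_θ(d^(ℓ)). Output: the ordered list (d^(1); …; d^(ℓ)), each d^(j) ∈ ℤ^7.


Barcode: M ≅ I[1,1], I[1,7], I[3,3], I[7,7]^2. HN layers by μ_θ (4 steps, strictly decreasing):
  μ^(1)=29; μ^(2)=18; μ^(3)=27/7; μ^(4)=-37

((0, 0, 1, 0, 0, 0, 0); (1, 0, 0, 0, 0, 0, 0); (1, 1, 1, 1, 1, 1, 1); (0, 0, 0, 0, 0, 0, 2))


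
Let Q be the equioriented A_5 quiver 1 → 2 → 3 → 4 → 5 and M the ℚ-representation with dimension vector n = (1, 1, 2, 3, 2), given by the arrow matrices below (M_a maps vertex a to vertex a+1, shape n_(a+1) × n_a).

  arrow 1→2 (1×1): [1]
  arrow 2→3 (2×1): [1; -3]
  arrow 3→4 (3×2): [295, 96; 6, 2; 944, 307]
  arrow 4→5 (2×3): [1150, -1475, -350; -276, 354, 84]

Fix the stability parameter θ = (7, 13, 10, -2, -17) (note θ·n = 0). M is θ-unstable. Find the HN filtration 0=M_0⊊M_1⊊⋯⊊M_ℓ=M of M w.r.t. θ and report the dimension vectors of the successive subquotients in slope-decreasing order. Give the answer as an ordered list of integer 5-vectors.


Barcode: M ≅ I[1,4], I[3,4], I[4,5], I[5,5]. HN layers by μ_θ (4 steps, strictly decreasing):
  μ^(1)=7; μ^(2)=4; μ^(3)=-19/2; μ^(4)=-17

((1, 1, 1, 1, 0); (0, 0, 1, 1, 0); (0, 0, 0, 1, 1); (0, 0, 0, 0, 1))


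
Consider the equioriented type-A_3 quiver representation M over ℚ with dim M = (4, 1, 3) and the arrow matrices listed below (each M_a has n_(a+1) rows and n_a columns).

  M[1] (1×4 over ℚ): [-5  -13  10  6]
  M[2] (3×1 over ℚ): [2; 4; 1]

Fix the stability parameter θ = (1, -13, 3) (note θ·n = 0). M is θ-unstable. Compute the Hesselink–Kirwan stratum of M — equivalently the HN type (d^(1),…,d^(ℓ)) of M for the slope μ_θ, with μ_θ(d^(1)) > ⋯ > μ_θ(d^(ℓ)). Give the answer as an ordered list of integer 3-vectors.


Via rank(M_{q-1}∘⋯∘M_p): M ≅ I[1,1]^3, I[1,3], I[3,3]^2.
μ_θ-semistable layers: μ^(1)=3; μ^(2)=1; μ^(3)=-6

((0, 0, 3); (3, 0, 0); (1, 1, 0))


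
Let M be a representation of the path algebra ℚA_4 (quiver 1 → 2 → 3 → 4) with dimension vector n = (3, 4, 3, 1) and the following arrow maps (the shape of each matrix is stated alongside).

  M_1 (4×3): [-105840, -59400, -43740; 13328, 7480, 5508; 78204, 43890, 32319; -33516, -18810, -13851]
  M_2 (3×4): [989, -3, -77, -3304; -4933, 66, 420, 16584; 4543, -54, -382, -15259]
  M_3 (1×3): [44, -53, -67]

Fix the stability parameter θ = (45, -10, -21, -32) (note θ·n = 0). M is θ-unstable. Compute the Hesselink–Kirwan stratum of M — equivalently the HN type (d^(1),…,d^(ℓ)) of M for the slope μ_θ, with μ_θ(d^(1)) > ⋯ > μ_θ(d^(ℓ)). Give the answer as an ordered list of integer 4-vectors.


Interval decomposition of M: I[1,1]^2, I[1,4], I[2,2], I[2,3]^2.
HN type (ℓ=4): μ^(1)=45; μ^(2)=-9/2; μ^(3)=-10; μ^(4)=-31/2

((2, 0, 0, 0); (1, 1, 1, 1); (0, 1, 0, 0); (0, 2, 2, 0))


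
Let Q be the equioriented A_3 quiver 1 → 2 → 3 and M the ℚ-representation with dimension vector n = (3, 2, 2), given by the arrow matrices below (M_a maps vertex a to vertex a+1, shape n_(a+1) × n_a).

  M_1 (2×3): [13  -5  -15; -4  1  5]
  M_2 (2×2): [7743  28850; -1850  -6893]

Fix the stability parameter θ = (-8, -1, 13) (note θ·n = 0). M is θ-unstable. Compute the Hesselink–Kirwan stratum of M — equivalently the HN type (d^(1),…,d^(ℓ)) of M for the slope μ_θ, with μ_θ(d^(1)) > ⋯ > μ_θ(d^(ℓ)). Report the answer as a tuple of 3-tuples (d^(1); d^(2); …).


Barcode: M ≅ I[1,1], I[1,3]^2. HN layers by μ_θ (3 steps, strictly decreasing):
  μ^(1)=13; μ^(2)=-1; μ^(3)=-8

((0, 0, 2); (0, 2, 0); (3, 0, 0))


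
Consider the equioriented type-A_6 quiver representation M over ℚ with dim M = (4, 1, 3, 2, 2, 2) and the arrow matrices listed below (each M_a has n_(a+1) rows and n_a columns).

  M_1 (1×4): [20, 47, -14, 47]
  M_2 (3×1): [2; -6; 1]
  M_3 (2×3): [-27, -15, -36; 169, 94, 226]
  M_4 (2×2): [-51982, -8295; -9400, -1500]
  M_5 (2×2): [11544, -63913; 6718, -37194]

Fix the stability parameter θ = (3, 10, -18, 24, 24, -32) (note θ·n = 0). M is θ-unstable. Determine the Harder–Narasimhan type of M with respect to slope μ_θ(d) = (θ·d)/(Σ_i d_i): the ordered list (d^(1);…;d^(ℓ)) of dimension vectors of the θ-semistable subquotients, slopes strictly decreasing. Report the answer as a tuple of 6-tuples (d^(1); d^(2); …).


Via rank(M_{q-1}∘⋯∘M_p): M ≅ I[1,1]^3, I[1,3], I[3,4], I[3,6], I[5,6].
μ_θ-semistable layers: μ^(1)=24; μ^(2)=16/3; μ^(3)=3; μ^(4)=-5/3; μ^(5)=-4; μ^(6)=-18

((0, 0, 0, 1, 0, 0); (0, 0, 0, 1, 1, 1); (3, 0, 0, 0, 0, 0); (1, 1, 1, 0, 0, 0); (0, 0, 0, 0, 1, 1); (0, 0, 2, 0, 0, 0))


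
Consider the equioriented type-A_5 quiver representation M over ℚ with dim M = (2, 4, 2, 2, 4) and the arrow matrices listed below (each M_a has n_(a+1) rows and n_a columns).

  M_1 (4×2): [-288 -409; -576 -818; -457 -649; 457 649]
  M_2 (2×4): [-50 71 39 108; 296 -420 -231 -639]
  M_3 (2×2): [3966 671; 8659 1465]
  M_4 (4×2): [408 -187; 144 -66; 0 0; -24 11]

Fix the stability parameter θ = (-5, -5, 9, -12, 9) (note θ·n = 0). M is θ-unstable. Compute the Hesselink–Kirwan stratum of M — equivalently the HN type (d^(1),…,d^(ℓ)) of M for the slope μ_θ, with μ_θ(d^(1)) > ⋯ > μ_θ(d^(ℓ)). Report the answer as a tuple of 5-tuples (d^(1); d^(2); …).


Barcode: M ≅ I[1,2], I[1,5], I[2,2], I[2,4], I[5,5]^3. HN layers by μ_θ (3 steps, strictly decreasing):
  μ^(1)=9; μ^(2)=-3/2; μ^(3)=-5

((0, 0, 0, 0, 4); (0, 0, 2, 2, 0); (2, 4, 0, 0, 0))


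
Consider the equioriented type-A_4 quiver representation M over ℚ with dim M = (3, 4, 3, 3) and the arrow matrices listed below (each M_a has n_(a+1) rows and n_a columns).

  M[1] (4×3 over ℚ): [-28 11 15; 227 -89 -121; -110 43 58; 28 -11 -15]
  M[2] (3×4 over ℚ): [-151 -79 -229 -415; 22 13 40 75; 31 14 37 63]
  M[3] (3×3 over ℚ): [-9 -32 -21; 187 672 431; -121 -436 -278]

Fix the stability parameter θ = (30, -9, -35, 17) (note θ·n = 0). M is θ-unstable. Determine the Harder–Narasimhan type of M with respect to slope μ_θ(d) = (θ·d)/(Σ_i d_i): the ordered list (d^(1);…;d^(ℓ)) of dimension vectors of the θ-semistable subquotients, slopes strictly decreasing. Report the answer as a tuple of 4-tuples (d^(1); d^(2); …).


Barcode: M ≅ I[1,3], I[1,4]^2, I[2,2], I[4,4]. HN layers by μ_θ (3 steps, strictly decreasing):
  μ^(1)=17; μ^(2)=-14/3; μ^(3)=-9

((0, 0, 0, 3); (3, 3, 3, 0); (0, 1, 0, 0))


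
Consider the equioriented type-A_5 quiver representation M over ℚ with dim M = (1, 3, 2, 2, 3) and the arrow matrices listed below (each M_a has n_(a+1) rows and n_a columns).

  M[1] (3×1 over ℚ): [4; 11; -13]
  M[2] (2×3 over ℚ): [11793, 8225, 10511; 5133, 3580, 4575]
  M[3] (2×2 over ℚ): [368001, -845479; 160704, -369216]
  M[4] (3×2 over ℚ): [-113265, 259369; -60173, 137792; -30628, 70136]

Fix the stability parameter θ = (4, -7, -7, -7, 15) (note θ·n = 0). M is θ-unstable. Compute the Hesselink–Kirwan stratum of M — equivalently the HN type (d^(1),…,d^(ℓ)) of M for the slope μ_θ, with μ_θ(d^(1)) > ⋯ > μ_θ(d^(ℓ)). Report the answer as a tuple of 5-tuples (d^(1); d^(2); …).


Interval decomposition of M: I[1,5], I[2,2], I[2,3], I[4,5], I[5,5].
HN type (ℓ=3): μ^(1)=15; μ^(2)=-17/4; μ^(3)=-7

((0, 0, 0, 0, 3); (1, 1, 1, 1, 0); (0, 2, 1, 1, 0))
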